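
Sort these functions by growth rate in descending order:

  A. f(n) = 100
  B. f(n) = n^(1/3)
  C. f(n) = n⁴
C > B > A

Comparing growth rates:
C = n⁴ is O(n⁴)
B = n^(1/3) is O(n^(1/3))
A = 100 is O(1)

Therefore, the order from fastest to slowest is: C > B > A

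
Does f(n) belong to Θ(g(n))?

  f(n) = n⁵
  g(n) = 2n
False

f(n) = n⁵ is O(n⁵), and g(n) = 2n is O(n).
Since they have different growth rates, f(n) = Θ(g(n)) is false.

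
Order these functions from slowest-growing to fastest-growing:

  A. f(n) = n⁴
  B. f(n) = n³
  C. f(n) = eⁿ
B < A < C

Comparing growth rates:
B = n³ is O(n³)
A = n⁴ is O(n⁴)
C = eⁿ is O(eⁿ)

Therefore, the order from slowest to fastest is: B < A < C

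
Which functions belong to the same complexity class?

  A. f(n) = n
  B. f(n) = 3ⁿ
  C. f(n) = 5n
A and C

Examining each function:
  A. n is O(n)
  B. 3ⁿ is O(3ⁿ)
  C. 5n is O(n)

Functions A and C both have the same complexity class.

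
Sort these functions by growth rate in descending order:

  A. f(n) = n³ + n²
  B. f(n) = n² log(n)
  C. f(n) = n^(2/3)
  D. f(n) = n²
A > B > D > C

Comparing growth rates:
A = n³ + n² is O(n³)
B = n² log(n) is O(n² log n)
D = n² is O(n²)
C = n^(2/3) is O(n^(2/3))

Therefore, the order from fastest to slowest is: A > B > D > C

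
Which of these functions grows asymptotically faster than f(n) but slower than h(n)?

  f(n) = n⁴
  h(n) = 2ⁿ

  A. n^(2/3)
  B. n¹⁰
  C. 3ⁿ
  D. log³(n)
B

We need g(n) with n⁴ = o(g(n)) and g(n) = o(2ⁿ), i.e. O(n⁴) ≺ g ≺ O(2ⁿ).
Check each option:
  A. n^(2/3) — O(n^(2/3)) does not grow strictly faster than f(n)
  B. n¹⁰ — O(n¹⁰) is strictly between O(n⁴) and O(2ⁿ) ✓
  C. 3ⁿ — O(3ⁿ) does not grow strictly slower than h(n)
  D. log³(n) — O(log³ n) does not grow strictly faster than f(n)

Only option B (n¹⁰) lies strictly between.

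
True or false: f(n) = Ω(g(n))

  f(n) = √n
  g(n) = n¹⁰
False

f(n) = √n is O(√n), and g(n) = n¹⁰ is O(n¹⁰).
Since O(√n) grows slower than O(n¹⁰), f(n) = Ω(g(n)) is false.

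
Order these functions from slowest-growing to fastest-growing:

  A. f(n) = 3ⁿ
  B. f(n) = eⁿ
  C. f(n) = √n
C < B < A

Comparing growth rates:
C = √n is O(√n)
B = eⁿ is O(eⁿ)
A = 3ⁿ is O(3ⁿ)

Therefore, the order from slowest to fastest is: C < B < A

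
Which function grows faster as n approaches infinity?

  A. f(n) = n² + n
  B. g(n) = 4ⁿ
B

f(n) = n² + n is O(n²), while g(n) = 4ⁿ is O(4ⁿ).
Since O(4ⁿ) grows faster than O(n²), g(n) dominates.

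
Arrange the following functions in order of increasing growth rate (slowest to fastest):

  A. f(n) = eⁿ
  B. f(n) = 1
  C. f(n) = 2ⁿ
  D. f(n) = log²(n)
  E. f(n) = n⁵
B < D < E < C < A

Comparing growth rates:
B = 1 is O(1)
D = log²(n) is O(log² n)
E = n⁵ is O(n⁵)
C = 2ⁿ is O(2ⁿ)
A = eⁿ is O(eⁿ)

Therefore, the order from slowest to fastest is: B < D < E < C < A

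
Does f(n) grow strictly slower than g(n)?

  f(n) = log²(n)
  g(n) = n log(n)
True

f(n) = log²(n) is O(log² n), and g(n) = n log(n) is O(n log n).
Since O(log² n) grows strictly slower than O(n log n), f(n) = o(g(n)) is true.
This means lim(n→∞) f(n)/g(n) = 0.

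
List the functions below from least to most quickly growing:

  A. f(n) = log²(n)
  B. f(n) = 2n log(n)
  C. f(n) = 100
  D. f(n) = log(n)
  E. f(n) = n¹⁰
C < D < A < B < E

Comparing growth rates:
C = 100 is O(1)
D = log(n) is O(log n)
A = log²(n) is O(log² n)
B = 2n log(n) is O(n log n)
E = n¹⁰ is O(n¹⁰)

Therefore, the order from slowest to fastest is: C < D < A < B < E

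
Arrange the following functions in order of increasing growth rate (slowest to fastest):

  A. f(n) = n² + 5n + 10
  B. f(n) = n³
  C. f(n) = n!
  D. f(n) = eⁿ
A < B < D < C

Comparing growth rates:
A = n² + 5n + 10 is O(n²)
B = n³ is O(n³)
D = eⁿ is O(eⁿ)
C = n! is O(n!)

Therefore, the order from slowest to fastest is: A < B < D < C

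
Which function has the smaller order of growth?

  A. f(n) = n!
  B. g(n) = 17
B

f(n) = n! is O(n!), while g(n) = 17 is O(1).
Since O(1) grows slower than O(n!), g(n) is dominated.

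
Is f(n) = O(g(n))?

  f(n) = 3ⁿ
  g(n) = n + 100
False

f(n) = 3ⁿ is O(3ⁿ), and g(n) = n + 100 is O(n).
Since O(3ⁿ) grows faster than O(n), f(n) = O(g(n)) is false.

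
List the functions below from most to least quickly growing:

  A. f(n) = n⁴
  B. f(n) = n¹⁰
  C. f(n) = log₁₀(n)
B > A > C

Comparing growth rates:
B = n¹⁰ is O(n¹⁰)
A = n⁴ is O(n⁴)
C = log₁₀(n) is O(log n)

Therefore, the order from fastest to slowest is: B > A > C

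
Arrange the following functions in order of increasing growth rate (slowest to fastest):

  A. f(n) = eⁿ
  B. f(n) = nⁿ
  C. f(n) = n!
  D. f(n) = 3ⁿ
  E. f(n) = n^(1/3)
E < A < D < C < B

Comparing growth rates:
E = n^(1/3) is O(n^(1/3))
A = eⁿ is O(eⁿ)
D = 3ⁿ is O(3ⁿ)
C = n! is O(n!)
B = nⁿ is O(nⁿ)

Therefore, the order from slowest to fastest is: E < A < D < C < B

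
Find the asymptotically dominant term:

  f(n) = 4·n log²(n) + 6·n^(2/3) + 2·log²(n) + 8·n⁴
8·n⁴

Looking at each term:
  - 4·n log²(n) is O(n log² n)
  - 6·n^(2/3) is O(n^(2/3))
  - 2·log²(n) is O(log² n)
  - 8·n⁴ is O(n⁴)

The term 8·n⁴ (O(n⁴)) grows fastest and dominates all others.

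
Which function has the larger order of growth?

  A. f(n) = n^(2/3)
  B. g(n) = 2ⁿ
B

f(n) = n^(2/3) is O(n^(2/3)), while g(n) = 2ⁿ is O(2ⁿ).
Since O(2ⁿ) grows faster than O(n^(2/3)), g(n) dominates.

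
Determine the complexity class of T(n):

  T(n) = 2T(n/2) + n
Θ(n log n)

Master Theorem: a = 2, b = 2, f(n) = n.
Compute the critical exponent d = log₂(2) = 1.
Compare f(n) = Θ(n) against n^d:
  k = 1 = d, so f(n) = Θ(n^d) — Case 2.
  Work is balanced across levels: T(n) = Θ(n^d log n) = Θ(n log n).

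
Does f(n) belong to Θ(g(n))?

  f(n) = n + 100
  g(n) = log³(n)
False

f(n) = n + 100 is O(n), and g(n) = log³(n) is O(log³ n).
Since they have different growth rates, f(n) = Θ(g(n)) is false.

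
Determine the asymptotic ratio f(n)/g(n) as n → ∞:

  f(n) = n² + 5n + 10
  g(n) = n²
1

Since n² + 5n + 10 and n² have the same growth rate (O(n²)),
the ratio converges to a constant: 1.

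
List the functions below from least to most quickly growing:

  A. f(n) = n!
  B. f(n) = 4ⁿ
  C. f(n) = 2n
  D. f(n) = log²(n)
D < C < B < A

Comparing growth rates:
D = log²(n) is O(log² n)
C = 2n is O(n)
B = 4ⁿ is O(4ⁿ)
A = n! is O(n!)

Therefore, the order from slowest to fastest is: D < C < B < A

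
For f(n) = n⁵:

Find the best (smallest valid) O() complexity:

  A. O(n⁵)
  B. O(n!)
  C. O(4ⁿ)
A

f(n) = n⁵ is O(n⁵).
All listed options are valid Big-O bounds (upper bounds),
but O(n⁵) is the tightest (smallest valid bound).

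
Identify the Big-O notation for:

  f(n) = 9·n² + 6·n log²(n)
O(n²)

The dominant term in 9·n² + 6·n log²(n) is 9·n², which is Θ(n²).
Lower-order terms (6·n log²(n)) are asymptotically negligible.
Constants are absorbed, so the tightest bound is O(n²).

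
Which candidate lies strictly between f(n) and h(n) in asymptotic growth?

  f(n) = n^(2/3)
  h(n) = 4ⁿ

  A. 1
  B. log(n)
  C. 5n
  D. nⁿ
C

We need g(n) with n^(2/3) = o(g(n)) and g(n) = o(4ⁿ), i.e. O(n^(2/3)) ≺ g ≺ O(4ⁿ).
Check each option:
  A. 1 — O(1) does not grow strictly faster than f(n)
  B. log(n) — O(log n) does not grow strictly faster than f(n)
  C. 5n — O(n) is strictly between O(n^(2/3)) and O(4ⁿ) ✓
  D. nⁿ — O(nⁿ) does not grow strictly slower than h(n)

Only option C (5n) lies strictly between.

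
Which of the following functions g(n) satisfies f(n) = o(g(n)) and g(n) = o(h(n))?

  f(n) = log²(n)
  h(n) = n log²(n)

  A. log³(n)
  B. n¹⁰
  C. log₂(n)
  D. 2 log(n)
A

We need g(n) with log²(n) = o(g(n)) and g(n) = o(n log²(n)), i.e. O(log² n) ≺ g ≺ O(n log² n).
Check each option:
  A. log³(n) — O(log³ n) is strictly between O(log² n) and O(n log² n) ✓
  B. n¹⁰ — O(n¹⁰) does not grow strictly slower than h(n)
  C. log₂(n) — O(log n) does not grow strictly faster than f(n)
  D. 2 log(n) — O(log n) does not grow strictly faster than f(n)

Only option A (log³(n)) lies strictly between.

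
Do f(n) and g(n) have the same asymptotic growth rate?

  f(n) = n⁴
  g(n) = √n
False

f(n) = n⁴ is O(n⁴), and g(n) = √n is O(√n).
Since they have different growth rates, f(n) = Θ(g(n)) is false.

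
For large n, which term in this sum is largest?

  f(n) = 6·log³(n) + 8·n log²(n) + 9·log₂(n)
8·n log²(n)

Looking at each term:
  - 6·log³(n) is O(log³ n)
  - 8·n log²(n) is O(n log² n)
  - 9·log₂(n) is O(log n)

The term 8·n log²(n) (O(n log² n)) grows fastest and dominates all others.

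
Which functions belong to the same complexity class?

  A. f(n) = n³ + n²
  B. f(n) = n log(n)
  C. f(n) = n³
A and C

Examining each function:
  A. n³ + n² is O(n³)
  B. n log(n) is O(n log n)
  C. n³ is O(n³)

Functions A and C both have the same complexity class.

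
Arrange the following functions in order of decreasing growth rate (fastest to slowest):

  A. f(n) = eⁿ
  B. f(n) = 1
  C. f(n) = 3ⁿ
C > A > B

Comparing growth rates:
C = 3ⁿ is O(3ⁿ)
A = eⁿ is O(eⁿ)
B = 1 is O(1)

Therefore, the order from fastest to slowest is: C > A > B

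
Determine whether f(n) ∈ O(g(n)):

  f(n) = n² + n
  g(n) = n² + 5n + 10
True

f(n) = n² + n and g(n) = n² + 5n + 10 are both O(n²).
Big-O permits equal growth rates (f ≤ c·g for some c), so f(n) = O(g(n)) is true.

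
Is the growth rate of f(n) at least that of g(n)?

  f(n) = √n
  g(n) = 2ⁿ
False

f(n) = √n is O(√n), and g(n) = 2ⁿ is O(2ⁿ).
Since O(√n) grows slower than O(2ⁿ), f(n) = Ω(g(n)) is false.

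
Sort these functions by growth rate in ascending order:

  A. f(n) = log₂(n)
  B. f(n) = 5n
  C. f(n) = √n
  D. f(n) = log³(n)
A < D < C < B

Comparing growth rates:
A = log₂(n) is O(log n)
D = log³(n) is O(log³ n)
C = √n is O(√n)
B = 5n is O(n)

Therefore, the order from slowest to fastest is: A < D < C < B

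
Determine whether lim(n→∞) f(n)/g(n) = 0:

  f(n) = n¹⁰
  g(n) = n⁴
False

f(n) = n¹⁰ is O(n¹⁰), and g(n) = n⁴ is O(n⁴).
Since O(n¹⁰) grows faster than or equal to O(n⁴), f(n) = o(g(n)) is false.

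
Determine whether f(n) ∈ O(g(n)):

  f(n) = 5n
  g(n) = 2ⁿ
True

f(n) = 5n is O(n), and g(n) = 2ⁿ is O(2ⁿ).
Since O(n) ⊆ O(2ⁿ) (f grows no faster than g), f(n) = O(g(n)) is true.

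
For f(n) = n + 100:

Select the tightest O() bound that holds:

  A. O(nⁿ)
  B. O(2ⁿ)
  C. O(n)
C

f(n) = n + 100 is O(n).
All listed options are valid Big-O bounds (upper bounds),
but O(n) is the tightest (smallest valid bound).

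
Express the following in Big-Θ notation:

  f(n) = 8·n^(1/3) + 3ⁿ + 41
Θ(3ⁿ)

Order the terms by growth rate: 41 ≺ 8·n^(1/3) ≺ 3ⁿ.
The fastest-growing term 3ⁿ dominates as n → ∞; dropping its constant factor gives Θ(3ⁿ).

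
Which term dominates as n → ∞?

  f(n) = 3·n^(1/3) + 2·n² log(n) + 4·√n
2·n² log(n)

Looking at each term:
  - 3·n^(1/3) is O(n^(1/3))
  - 2·n² log(n) is O(n² log n)
  - 4·√n is O(√n)

The term 2·n² log(n) (O(n² log n)) grows fastest and dominates all others.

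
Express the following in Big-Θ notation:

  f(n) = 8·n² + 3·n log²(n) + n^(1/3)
Θ(n²)

Order the terms by growth rate: n^(1/3) ≺ 3·n log²(n) ≺ 8·n².
The fastest-growing term 8·n² dominates as n → ∞; dropping its constant factor gives Θ(n²).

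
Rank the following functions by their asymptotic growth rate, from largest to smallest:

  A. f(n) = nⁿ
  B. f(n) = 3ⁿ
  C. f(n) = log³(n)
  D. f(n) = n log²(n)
A > B > D > C

Comparing growth rates:
A = nⁿ is O(nⁿ)
B = 3ⁿ is O(3ⁿ)
D = n log²(n) is O(n log² n)
C = log³(n) is O(log³ n)

Therefore, the order from fastest to slowest is: A > B > D > C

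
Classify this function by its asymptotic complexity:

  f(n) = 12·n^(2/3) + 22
O(n^(2/3))

The dominant term in 12·n^(2/3) + 22 is 12·n^(2/3), which is Θ(n^(2/3)).
Lower-order terms (22) are asymptotically negligible.
Constants are absorbed, so the tightest bound is O(n^(2/3)).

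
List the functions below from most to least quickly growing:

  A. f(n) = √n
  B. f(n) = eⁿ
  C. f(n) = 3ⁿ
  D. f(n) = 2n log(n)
C > B > D > A

Comparing growth rates:
C = 3ⁿ is O(3ⁿ)
B = eⁿ is O(eⁿ)
D = 2n log(n) is O(n log n)
A = √n is O(√n)

Therefore, the order from fastest to slowest is: C > B > D > A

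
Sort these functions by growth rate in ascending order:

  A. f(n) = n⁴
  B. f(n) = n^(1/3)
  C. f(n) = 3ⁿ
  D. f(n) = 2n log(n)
B < D < A < C

Comparing growth rates:
B = n^(1/3) is O(n^(1/3))
D = 2n log(n) is O(n log n)
A = n⁴ is O(n⁴)
C = 3ⁿ is O(3ⁿ)

Therefore, the order from slowest to fastest is: B < D < A < C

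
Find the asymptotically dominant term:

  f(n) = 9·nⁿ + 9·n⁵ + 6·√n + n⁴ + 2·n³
9·nⁿ

Looking at each term:
  - 9·nⁿ is O(nⁿ)
  - 9·n⁵ is O(n⁵)
  - 6·√n is O(√n)
  - n⁴ is O(n⁴)
  - 2·n³ is O(n³)

The term 9·nⁿ (O(nⁿ)) grows fastest and dominates all others.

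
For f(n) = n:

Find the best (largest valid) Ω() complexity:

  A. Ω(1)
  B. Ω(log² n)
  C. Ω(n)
C

f(n) = n is Ω(n).
All listed options are valid Big-Ω bounds (lower bounds),
but Ω(n) is the tightest (largest valid bound).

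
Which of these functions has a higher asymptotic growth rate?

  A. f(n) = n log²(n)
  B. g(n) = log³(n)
A

f(n) = n log²(n) is O(n log² n), while g(n) = log³(n) is O(log³ n).
Since O(n log² n) grows faster than O(log³ n), f(n) dominates.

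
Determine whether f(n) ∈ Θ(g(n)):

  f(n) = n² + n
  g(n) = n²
True

f(n) = n² + n and g(n) = n² are both O(n²).
Since they have the same asymptotic growth rate, f(n) = Θ(g(n)) is true.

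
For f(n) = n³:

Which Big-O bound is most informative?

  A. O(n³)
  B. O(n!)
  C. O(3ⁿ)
A

f(n) = n³ is O(n³).
All listed options are valid Big-O bounds (upper bounds),
but O(n³) is the tightest (smallest valid bound).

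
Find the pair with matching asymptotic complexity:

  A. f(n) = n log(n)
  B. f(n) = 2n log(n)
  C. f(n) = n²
A and B

Examining each function:
  A. n log(n) is O(n log n)
  B. 2n log(n) is O(n log n)
  C. n² is O(n²)

Functions A and B both have the same complexity class.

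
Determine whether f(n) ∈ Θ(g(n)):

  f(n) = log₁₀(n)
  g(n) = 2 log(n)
True

f(n) = log₁₀(n) and g(n) = 2 log(n) are both O(log n).
Since they have the same asymptotic growth rate, f(n) = Θ(g(n)) is true.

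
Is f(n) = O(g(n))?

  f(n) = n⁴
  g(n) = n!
True

f(n) = n⁴ is O(n⁴), and g(n) = n! is O(n!).
Since O(n⁴) ⊆ O(n!) (f grows no faster than g), f(n) = O(g(n)) is true.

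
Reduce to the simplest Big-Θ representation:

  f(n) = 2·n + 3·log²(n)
Θ(n)

Order the terms by growth rate: 3·log²(n) ≺ 2·n.
The fastest-growing term 2·n dominates as n → ∞; dropping its constant factor gives Θ(n).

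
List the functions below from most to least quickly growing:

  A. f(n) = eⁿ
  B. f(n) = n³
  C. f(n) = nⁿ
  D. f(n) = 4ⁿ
C > D > A > B

Comparing growth rates:
C = nⁿ is O(nⁿ)
D = 4ⁿ is O(4ⁿ)
A = eⁿ is O(eⁿ)
B = n³ is O(n³)

Therefore, the order from fastest to slowest is: C > D > A > B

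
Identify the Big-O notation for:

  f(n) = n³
O(n³)

The dominant term in n³ is n³, which is Θ(n³).
Constants are absorbed, so the tightest bound is O(n³).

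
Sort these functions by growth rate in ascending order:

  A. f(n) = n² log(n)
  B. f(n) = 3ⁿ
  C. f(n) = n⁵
A < C < B

Comparing growth rates:
A = n² log(n) is O(n² log n)
C = n⁵ is O(n⁵)
B = 3ⁿ is O(3ⁿ)

Therefore, the order from slowest to fastest is: A < C < B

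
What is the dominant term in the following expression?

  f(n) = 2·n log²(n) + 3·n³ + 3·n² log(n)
3·n³

Looking at each term:
  - 2·n log²(n) is O(n log² n)
  - 3·n³ is O(n³)
  - 3·n² log(n) is O(n² log n)

The term 3·n³ (O(n³)) grows fastest and dominates all others.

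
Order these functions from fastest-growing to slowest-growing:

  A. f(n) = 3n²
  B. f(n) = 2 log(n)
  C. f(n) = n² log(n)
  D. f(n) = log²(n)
C > A > D > B

Comparing growth rates:
C = n² log(n) is O(n² log n)
A = 3n² is O(n²)
D = log²(n) is O(log² n)
B = 2 log(n) is O(log n)

Therefore, the order from fastest to slowest is: C > A > D > B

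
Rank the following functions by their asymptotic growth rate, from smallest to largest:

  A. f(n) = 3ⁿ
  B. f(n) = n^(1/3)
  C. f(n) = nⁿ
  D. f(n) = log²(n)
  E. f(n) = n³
D < B < E < A < C

Comparing growth rates:
D = log²(n) is O(log² n)
B = n^(1/3) is O(n^(1/3))
E = n³ is O(n³)
A = 3ⁿ is O(3ⁿ)
C = nⁿ is O(nⁿ)

Therefore, the order from slowest to fastest is: D < B < E < A < C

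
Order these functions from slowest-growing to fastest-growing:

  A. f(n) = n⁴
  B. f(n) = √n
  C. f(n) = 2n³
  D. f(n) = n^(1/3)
D < B < C < A

Comparing growth rates:
D = n^(1/3) is O(n^(1/3))
B = √n is O(√n)
C = 2n³ is O(n³)
A = n⁴ is O(n⁴)

Therefore, the order from slowest to fastest is: D < B < C < A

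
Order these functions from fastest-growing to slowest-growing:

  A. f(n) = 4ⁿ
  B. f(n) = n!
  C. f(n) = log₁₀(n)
B > A > C

Comparing growth rates:
B = n! is O(n!)
A = 4ⁿ is O(4ⁿ)
C = log₁₀(n) is O(log n)

Therefore, the order from fastest to slowest is: B > A > C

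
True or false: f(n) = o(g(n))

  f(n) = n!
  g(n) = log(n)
False

f(n) = n! is O(n!), and g(n) = log(n) is O(log n).
Since O(n!) grows faster than or equal to O(log n), f(n) = o(g(n)) is false.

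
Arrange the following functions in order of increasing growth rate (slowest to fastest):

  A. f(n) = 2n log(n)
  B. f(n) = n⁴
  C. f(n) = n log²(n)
A < C < B

Comparing growth rates:
A = 2n log(n) is O(n log n)
C = n log²(n) is O(n log² n)
B = n⁴ is O(n⁴)

Therefore, the order from slowest to fastest is: A < C < B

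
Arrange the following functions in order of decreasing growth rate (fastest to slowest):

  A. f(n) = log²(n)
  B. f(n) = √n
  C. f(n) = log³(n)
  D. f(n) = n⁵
D > B > C > A

Comparing growth rates:
D = n⁵ is O(n⁵)
B = √n is O(√n)
C = log³(n) is O(log³ n)
A = log²(n) is O(log² n)

Therefore, the order from fastest to slowest is: D > B > C > A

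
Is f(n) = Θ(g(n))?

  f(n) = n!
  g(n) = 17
False

f(n) = n! is O(n!), and g(n) = 17 is O(1).
Since they have different growth rates, f(n) = Θ(g(n)) is false.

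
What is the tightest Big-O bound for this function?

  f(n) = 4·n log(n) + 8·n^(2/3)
O(n log n)

The dominant term in 4·n log(n) + 8·n^(2/3) is 4·n log(n), which is Θ(n log n).
Lower-order terms (8·n^(2/3)) are asymptotically negligible.
Constants are absorbed, so the tightest bound is O(n log n).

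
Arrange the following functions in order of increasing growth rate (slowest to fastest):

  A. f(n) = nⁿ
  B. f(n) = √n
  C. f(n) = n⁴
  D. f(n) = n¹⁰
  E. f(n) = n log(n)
B < E < C < D < A

Comparing growth rates:
B = √n is O(√n)
E = n log(n) is O(n log n)
C = n⁴ is O(n⁴)
D = n¹⁰ is O(n¹⁰)
A = nⁿ is O(nⁿ)

Therefore, the order from slowest to fastest is: B < E < C < D < A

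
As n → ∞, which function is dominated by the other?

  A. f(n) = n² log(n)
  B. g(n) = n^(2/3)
B

f(n) = n² log(n) is O(n² log n), while g(n) = n^(2/3) is O(n^(2/3)).
Since O(n^(2/3)) grows slower than O(n² log n), g(n) is dominated.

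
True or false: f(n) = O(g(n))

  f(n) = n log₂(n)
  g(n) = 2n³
True

f(n) = n log₂(n) is O(n log n), and g(n) = 2n³ is O(n³).
Since O(n log n) ⊆ O(n³) (f grows no faster than g), f(n) = O(g(n)) is true.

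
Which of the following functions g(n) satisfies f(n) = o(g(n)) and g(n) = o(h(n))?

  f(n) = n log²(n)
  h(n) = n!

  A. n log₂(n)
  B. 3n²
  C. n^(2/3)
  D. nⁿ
B

We need g(n) with n log²(n) = o(g(n)) and g(n) = o(n!), i.e. O(n log² n) ≺ g ≺ O(n!).
Check each option:
  A. n log₂(n) — O(n log n) does not grow strictly faster than f(n)
  B. 3n² — O(n²) is strictly between O(n log² n) and O(n!) ✓
  C. n^(2/3) — O(n^(2/3)) does not grow strictly faster than f(n)
  D. nⁿ — O(nⁿ) does not grow strictly slower than h(n)

Only option B (3n²) lies strictly between.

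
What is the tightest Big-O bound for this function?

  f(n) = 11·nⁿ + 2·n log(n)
O(nⁿ)

The dominant term in 11·nⁿ + 2·n log(n) is 11·nⁿ, which is Θ(nⁿ).
Lower-order terms (2·n log(n)) are asymptotically negligible.
Constants are absorbed, so the tightest bound is O(nⁿ).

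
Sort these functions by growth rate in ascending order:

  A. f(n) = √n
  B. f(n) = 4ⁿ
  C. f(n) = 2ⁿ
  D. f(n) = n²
A < D < C < B

Comparing growth rates:
A = √n is O(√n)
D = n² is O(n²)
C = 2ⁿ is O(2ⁿ)
B = 4ⁿ is O(4ⁿ)

Therefore, the order from slowest to fastest is: A < D < C < B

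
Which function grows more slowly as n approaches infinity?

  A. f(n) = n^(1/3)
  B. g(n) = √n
A

f(n) = n^(1/3) is O(n^(1/3)), while g(n) = √n is O(√n).
Since O(n^(1/3)) grows slower than O(√n), f(n) is dominated.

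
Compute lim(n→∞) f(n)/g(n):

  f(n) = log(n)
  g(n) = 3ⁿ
0

Since log(n) (O(log n)) grows slower than 3ⁿ (O(3ⁿ)),
the ratio f(n)/g(n) → 0 as n → ∞.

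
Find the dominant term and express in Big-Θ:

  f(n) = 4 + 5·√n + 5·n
Θ(n)

Order the terms by growth rate: 4 ≺ 5·√n ≺ 5·n.
The fastest-growing term 5·n dominates as n → ∞; dropping its constant factor gives Θ(n).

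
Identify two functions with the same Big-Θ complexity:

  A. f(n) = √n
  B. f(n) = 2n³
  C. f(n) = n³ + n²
B and C

Examining each function:
  A. √n is O(√n)
  B. 2n³ is O(n³)
  C. n³ + n² is O(n³)

Functions B and C both have the same complexity class.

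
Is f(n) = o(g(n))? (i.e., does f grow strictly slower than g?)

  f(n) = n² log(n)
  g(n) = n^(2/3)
False

f(n) = n² log(n) is O(n² log n), and g(n) = n^(2/3) is O(n^(2/3)).
Since O(n² log n) grows faster than or equal to O(n^(2/3)), f(n) = o(g(n)) is false.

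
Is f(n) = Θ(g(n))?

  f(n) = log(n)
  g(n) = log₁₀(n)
True

f(n) = log(n) and g(n) = log₁₀(n) are both O(log n).
Since they have the same asymptotic growth rate, f(n) = Θ(g(n)) is true.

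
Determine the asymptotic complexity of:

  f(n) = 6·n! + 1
O(n!)

The dominant term in 6·n! + 1 is 6·n!, which is Θ(n!).
Lower-order terms (1) are asymptotically negligible.
Constants are absorbed, so the tightest bound is O(n!).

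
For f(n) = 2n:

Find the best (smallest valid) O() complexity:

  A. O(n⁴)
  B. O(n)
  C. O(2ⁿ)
B

f(n) = 2n is O(n).
All listed options are valid Big-O bounds (upper bounds),
but O(n) is the tightest (smallest valid bound).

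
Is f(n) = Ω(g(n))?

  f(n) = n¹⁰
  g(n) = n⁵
True

f(n) = n¹⁰ is O(n¹⁰), and g(n) = n⁵ is O(n⁵).
Since O(n¹⁰) grows at least as fast as O(n⁵), f(n) = Ω(g(n)) is true.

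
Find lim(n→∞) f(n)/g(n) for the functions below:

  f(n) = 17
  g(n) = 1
17

Since 17 and 1 have the same growth rate (O(1)),
the ratio converges to a constant: 17.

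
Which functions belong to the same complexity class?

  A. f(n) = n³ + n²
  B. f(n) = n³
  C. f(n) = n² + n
A and B

Examining each function:
  A. n³ + n² is O(n³)
  B. n³ is O(n³)
  C. n² + n is O(n²)

Functions A and B both have the same complexity class.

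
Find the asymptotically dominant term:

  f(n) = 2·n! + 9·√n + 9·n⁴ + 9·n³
2·n!

Looking at each term:
  - 2·n! is O(n!)
  - 9·√n is O(√n)
  - 9·n⁴ is O(n⁴)
  - 9·n³ is O(n³)

The term 2·n! (O(n!)) grows fastest and dominates all others.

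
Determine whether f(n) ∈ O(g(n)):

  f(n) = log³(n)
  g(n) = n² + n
True

f(n) = log³(n) is O(log³ n), and g(n) = n² + n is O(n²).
Since O(log³ n) ⊆ O(n²) (f grows no faster than g), f(n) = O(g(n)) is true.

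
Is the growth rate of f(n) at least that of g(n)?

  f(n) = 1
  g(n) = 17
True

f(n) = 1 and g(n) = 17 are both O(1).
Big-Ω permits equal growth rates (f ≥ c·g for some c > 0), so f(n) = Ω(g(n)) is true.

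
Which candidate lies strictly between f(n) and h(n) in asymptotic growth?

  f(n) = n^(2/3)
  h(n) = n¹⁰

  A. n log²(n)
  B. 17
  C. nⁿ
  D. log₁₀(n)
A

We need g(n) with n^(2/3) = o(g(n)) and g(n) = o(n¹⁰), i.e. O(n^(2/3)) ≺ g ≺ O(n¹⁰).
Check each option:
  A. n log²(n) — O(n log² n) is strictly between O(n^(2/3)) and O(n¹⁰) ✓
  B. 17 — O(1) does not grow strictly faster than f(n)
  C. nⁿ — O(nⁿ) does not grow strictly slower than h(n)
  D. log₁₀(n) — O(log n) does not grow strictly faster than f(n)

Only option A (n log²(n)) lies strictly between.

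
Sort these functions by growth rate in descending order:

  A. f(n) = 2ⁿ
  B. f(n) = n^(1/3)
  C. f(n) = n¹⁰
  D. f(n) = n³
A > C > D > B

Comparing growth rates:
A = 2ⁿ is O(2ⁿ)
C = n¹⁰ is O(n¹⁰)
D = n³ is O(n³)
B = n^(1/3) is O(n^(1/3))

Therefore, the order from fastest to slowest is: A > C > D > B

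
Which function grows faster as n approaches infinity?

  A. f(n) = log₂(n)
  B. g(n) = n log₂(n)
B

f(n) = log₂(n) is O(log n), while g(n) = n log₂(n) is O(n log n).
Since O(n log n) grows faster than O(log n), g(n) dominates.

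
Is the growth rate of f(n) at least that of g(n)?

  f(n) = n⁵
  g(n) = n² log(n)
True

f(n) = n⁵ is O(n⁵), and g(n) = n² log(n) is O(n² log n).
Since O(n⁵) grows at least as fast as O(n² log n), f(n) = Ω(g(n)) is true.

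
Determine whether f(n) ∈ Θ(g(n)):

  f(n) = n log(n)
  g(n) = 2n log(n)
True

f(n) = n log(n) and g(n) = 2n log(n) are both O(n log n).
Since they have the same asymptotic growth rate, f(n) = Θ(g(n)) is true.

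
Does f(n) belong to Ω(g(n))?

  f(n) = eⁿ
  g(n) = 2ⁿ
True

f(n) = eⁿ is O(eⁿ), and g(n) = 2ⁿ is O(2ⁿ).
Since O(eⁿ) grows at least as fast as O(2ⁿ), f(n) = Ω(g(n)) is true.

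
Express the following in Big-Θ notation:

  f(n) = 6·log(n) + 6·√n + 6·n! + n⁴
Θ(n!)

Order the terms by growth rate: 6·log(n) ≺ 6·√n ≺ n⁴ ≺ 6·n!.
The fastest-growing term 6·n! dominates as n → ∞; dropping its constant factor gives Θ(n!).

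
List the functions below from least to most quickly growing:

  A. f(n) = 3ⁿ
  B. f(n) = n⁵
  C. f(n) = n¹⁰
B < C < A

Comparing growth rates:
B = n⁵ is O(n⁵)
C = n¹⁰ is O(n¹⁰)
A = 3ⁿ is O(3ⁿ)

Therefore, the order from slowest to fastest is: B < C < A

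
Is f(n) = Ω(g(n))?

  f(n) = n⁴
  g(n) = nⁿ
False

f(n) = n⁴ is O(n⁴), and g(n) = nⁿ is O(nⁿ).
Since O(n⁴) grows slower than O(nⁿ), f(n) = Ω(g(n)) is false.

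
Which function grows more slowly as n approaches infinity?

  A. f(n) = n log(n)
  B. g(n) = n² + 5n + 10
A

f(n) = n log(n) is O(n log n), while g(n) = n² + 5n + 10 is O(n²).
Since O(n log n) grows slower than O(n²), f(n) is dominated.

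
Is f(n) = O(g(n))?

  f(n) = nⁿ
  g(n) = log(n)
False

f(n) = nⁿ is O(nⁿ), and g(n) = log(n) is O(log n).
Since O(nⁿ) grows faster than O(log n), f(n) = O(g(n)) is false.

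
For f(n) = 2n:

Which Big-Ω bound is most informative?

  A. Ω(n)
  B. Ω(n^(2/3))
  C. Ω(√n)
A

f(n) = 2n is Ω(n).
All listed options are valid Big-Ω bounds (lower bounds),
but Ω(n) is the tightest (largest valid bound).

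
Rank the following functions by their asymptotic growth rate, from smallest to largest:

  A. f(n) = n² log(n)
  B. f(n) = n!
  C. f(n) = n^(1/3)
C < A < B

Comparing growth rates:
C = n^(1/3) is O(n^(1/3))
A = n² log(n) is O(n² log n)
B = n! is O(n!)

Therefore, the order from slowest to fastest is: C < A < B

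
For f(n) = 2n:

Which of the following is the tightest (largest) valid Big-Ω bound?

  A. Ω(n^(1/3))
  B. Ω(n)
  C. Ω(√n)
B

f(n) = 2n is Ω(n).
All listed options are valid Big-Ω bounds (lower bounds),
but Ω(n) is the tightest (largest valid bound).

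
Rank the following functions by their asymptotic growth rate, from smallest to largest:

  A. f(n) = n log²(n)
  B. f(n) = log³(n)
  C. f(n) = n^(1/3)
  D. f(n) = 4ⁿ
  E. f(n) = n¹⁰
B < C < A < E < D

Comparing growth rates:
B = log³(n) is O(log³ n)
C = n^(1/3) is O(n^(1/3))
A = n log²(n) is O(n log² n)
E = n¹⁰ is O(n¹⁰)
D = 4ⁿ is O(4ⁿ)

Therefore, the order from slowest to fastest is: B < C < A < E < D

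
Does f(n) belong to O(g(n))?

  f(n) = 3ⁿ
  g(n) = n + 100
False

f(n) = 3ⁿ is O(3ⁿ), and g(n) = n + 100 is O(n).
Since O(3ⁿ) grows faster than O(n), f(n) = O(g(n)) is false.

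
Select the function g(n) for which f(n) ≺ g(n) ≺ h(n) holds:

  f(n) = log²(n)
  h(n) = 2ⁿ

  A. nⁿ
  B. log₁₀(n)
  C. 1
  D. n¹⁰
D

We need g(n) with log²(n) = o(g(n)) and g(n) = o(2ⁿ), i.e. O(log² n) ≺ g ≺ O(2ⁿ).
Check each option:
  A. nⁿ — O(nⁿ) does not grow strictly slower than h(n)
  B. log₁₀(n) — O(log n) does not grow strictly faster than f(n)
  C. 1 — O(1) does not grow strictly faster than f(n)
  D. n¹⁰ — O(n¹⁰) is strictly between O(log² n) and O(2ⁿ) ✓

Only option D (n¹⁰) lies strictly between.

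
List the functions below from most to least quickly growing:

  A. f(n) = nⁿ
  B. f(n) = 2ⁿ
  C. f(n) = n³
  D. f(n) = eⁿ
A > D > B > C

Comparing growth rates:
A = nⁿ is O(nⁿ)
D = eⁿ is O(eⁿ)
B = 2ⁿ is O(2ⁿ)
C = n³ is O(n³)

Therefore, the order from fastest to slowest is: A > D > B > C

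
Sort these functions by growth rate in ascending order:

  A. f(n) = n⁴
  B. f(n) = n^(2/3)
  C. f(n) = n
B < C < A

Comparing growth rates:
B = n^(2/3) is O(n^(2/3))
C = n is O(n)
A = n⁴ is O(n⁴)

Therefore, the order from slowest to fastest is: B < C < A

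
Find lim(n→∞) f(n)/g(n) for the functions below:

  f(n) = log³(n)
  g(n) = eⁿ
0

Since log³(n) (O(log³ n)) grows slower than eⁿ (O(eⁿ)),
the ratio f(n)/g(n) → 0 as n → ∞.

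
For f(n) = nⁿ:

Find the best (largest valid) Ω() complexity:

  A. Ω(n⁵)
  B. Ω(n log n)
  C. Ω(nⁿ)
C

f(n) = nⁿ is Ω(nⁿ).
All listed options are valid Big-Ω bounds (lower bounds),
but Ω(nⁿ) is the tightest (largest valid bound).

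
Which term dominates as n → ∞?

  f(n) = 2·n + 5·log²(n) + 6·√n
2·n

Looking at each term:
  - 2·n is O(n)
  - 5·log²(n) is O(log² n)
  - 6·√n is O(√n)

The term 2·n (O(n)) grows fastest and dominates all others.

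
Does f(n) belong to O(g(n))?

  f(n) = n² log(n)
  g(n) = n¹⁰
True

f(n) = n² log(n) is O(n² log n), and g(n) = n¹⁰ is O(n¹⁰).
Since O(n² log n) ⊆ O(n¹⁰) (f grows no faster than g), f(n) = O(g(n)) is true.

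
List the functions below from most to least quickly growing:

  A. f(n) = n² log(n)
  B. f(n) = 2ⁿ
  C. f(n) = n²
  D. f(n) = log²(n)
B > A > C > D

Comparing growth rates:
B = 2ⁿ is O(2ⁿ)
A = n² log(n) is O(n² log n)
C = n² is O(n²)
D = log²(n) is O(log² n)

Therefore, the order from fastest to slowest is: B > A > C > D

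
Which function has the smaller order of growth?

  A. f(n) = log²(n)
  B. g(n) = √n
A

f(n) = log²(n) is O(log² n), while g(n) = √n is O(√n).
Since O(log² n) grows slower than O(√n), f(n) is dominated.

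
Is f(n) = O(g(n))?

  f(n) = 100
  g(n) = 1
True

f(n) = 100 and g(n) = 1 are both O(1).
Big-O permits equal growth rates (f ≤ c·g for some c), so f(n) = O(g(n)) is true.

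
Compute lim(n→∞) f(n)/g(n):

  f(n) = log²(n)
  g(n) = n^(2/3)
0

Since log²(n) (O(log² n)) grows slower than n^(2/3) (O(n^(2/3))),
the ratio f(n)/g(n) → 0 as n → ∞.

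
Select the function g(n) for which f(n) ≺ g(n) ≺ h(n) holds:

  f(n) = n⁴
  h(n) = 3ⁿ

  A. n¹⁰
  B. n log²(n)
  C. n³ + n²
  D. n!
A

We need g(n) with n⁴ = o(g(n)) and g(n) = o(3ⁿ), i.e. O(n⁴) ≺ g ≺ O(3ⁿ).
Check each option:
  A. n¹⁰ — O(n¹⁰) is strictly between O(n⁴) and O(3ⁿ) ✓
  B. n log²(n) — O(n log² n) does not grow strictly faster than f(n)
  C. n³ + n² — O(n³) does not grow strictly faster than f(n)
  D. n! — O(n!) does not grow strictly slower than h(n)

Only option A (n¹⁰) lies strictly between.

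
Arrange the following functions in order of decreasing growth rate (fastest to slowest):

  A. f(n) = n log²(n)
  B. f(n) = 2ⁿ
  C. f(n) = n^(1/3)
B > A > C

Comparing growth rates:
B = 2ⁿ is O(2ⁿ)
A = n log²(n) is O(n log² n)
C = n^(1/3) is O(n^(1/3))

Therefore, the order from fastest to slowest is: B > A > C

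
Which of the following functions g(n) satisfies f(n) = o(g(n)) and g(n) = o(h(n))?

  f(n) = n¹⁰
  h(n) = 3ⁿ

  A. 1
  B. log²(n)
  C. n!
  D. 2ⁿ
D

We need g(n) with n¹⁰ = o(g(n)) and g(n) = o(3ⁿ), i.e. O(n¹⁰) ≺ g ≺ O(3ⁿ).
Check each option:
  A. 1 — O(1) does not grow strictly faster than f(n)
  B. log²(n) — O(log² n) does not grow strictly faster than f(n)
  C. n! — O(n!) does not grow strictly slower than h(n)
  D. 2ⁿ — O(2ⁿ) is strictly between O(n¹⁰) and O(3ⁿ) ✓

Only option D (2ⁿ) lies strictly between.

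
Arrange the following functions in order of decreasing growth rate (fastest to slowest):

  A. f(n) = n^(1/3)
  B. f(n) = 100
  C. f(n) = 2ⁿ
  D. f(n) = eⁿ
D > C > A > B

Comparing growth rates:
D = eⁿ is O(eⁿ)
C = 2ⁿ is O(2ⁿ)
A = n^(1/3) is O(n^(1/3))
B = 100 is O(1)

Therefore, the order from fastest to slowest is: D > C > A > B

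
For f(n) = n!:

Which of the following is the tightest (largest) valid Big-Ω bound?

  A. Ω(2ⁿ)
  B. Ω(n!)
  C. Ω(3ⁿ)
B

f(n) = n! is Ω(n!).
All listed options are valid Big-Ω bounds (lower bounds),
but Ω(n!) is the tightest (largest valid bound).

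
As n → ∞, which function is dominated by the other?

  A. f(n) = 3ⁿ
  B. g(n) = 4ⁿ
A

f(n) = 3ⁿ is O(3ⁿ), while g(n) = 4ⁿ is O(4ⁿ).
Since O(3ⁿ) grows slower than O(4ⁿ), f(n) is dominated.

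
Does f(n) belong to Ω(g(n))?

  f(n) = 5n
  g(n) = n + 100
True

f(n) = 5n and g(n) = n + 100 are both O(n).
Big-Ω permits equal growth rates (f ≥ c·g for some c > 0), so f(n) = Ω(g(n)) is true.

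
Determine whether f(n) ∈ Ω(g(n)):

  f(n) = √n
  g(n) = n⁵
False

f(n) = √n is O(√n), and g(n) = n⁵ is O(n⁵).
Since O(√n) grows slower than O(n⁵), f(n) = Ω(g(n)) is false.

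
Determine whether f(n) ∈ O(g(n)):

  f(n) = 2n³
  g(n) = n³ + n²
True

f(n) = 2n³ and g(n) = n³ + n² are both O(n³).
Big-O permits equal growth rates (f ≤ c·g for some c), so f(n) = O(g(n)) is true.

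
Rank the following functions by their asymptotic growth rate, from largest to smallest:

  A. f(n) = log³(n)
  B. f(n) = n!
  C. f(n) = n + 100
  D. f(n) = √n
B > C > D > A

Comparing growth rates:
B = n! is O(n!)
C = n + 100 is O(n)
D = √n is O(√n)
A = log³(n) is O(log³ n)

Therefore, the order from fastest to slowest is: B > C > D > A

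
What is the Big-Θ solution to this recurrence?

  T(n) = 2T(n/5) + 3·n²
Θ(n²)

Master Theorem: a = 2, b = 5, f(n) = 3·n².
Compute the critical exponent d = log₅(2) = 0.431.
Compare f(n) = Θ(n²) against n^d:
  k = 2 > d = 0.431, so f(n) = Ω(n^(d+ε)) — Case 3.
  Regularity: a·(n/b)^2/n^2 = a/b^2 = 2/25 < 1 ✓.
  The top-level work dominates: T(n) = Θ(f(n)) = Θ(n²).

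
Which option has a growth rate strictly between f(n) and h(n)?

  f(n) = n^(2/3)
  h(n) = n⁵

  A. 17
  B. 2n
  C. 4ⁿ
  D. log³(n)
B

We need g(n) with n^(2/3) = o(g(n)) and g(n) = o(n⁵), i.e. O(n^(2/3)) ≺ g ≺ O(n⁵).
Check each option:
  A. 17 — O(1) does not grow strictly faster than f(n)
  B. 2n — O(n) is strictly between O(n^(2/3)) and O(n⁵) ✓
  C. 4ⁿ — O(4ⁿ) does not grow strictly slower than h(n)
  D. log³(n) — O(log³ n) does not grow strictly faster than f(n)

Only option B (2n) lies strictly between.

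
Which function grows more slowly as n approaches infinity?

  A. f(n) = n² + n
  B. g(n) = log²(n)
B

f(n) = n² + n is O(n²), while g(n) = log²(n) is O(log² n).
Since O(log² n) grows slower than O(n²), g(n) is dominated.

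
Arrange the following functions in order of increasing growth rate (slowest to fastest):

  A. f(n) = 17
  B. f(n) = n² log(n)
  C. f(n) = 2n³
A < B < C

Comparing growth rates:
A = 17 is O(1)
B = n² log(n) is O(n² log n)
C = 2n³ is O(n³)

Therefore, the order from slowest to fastest is: A < B < C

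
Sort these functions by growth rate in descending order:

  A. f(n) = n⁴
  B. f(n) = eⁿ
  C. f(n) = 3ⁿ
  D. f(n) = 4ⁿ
D > C > B > A

Comparing growth rates:
D = 4ⁿ is O(4ⁿ)
C = 3ⁿ is O(3ⁿ)
B = eⁿ is O(eⁿ)
A = n⁴ is O(n⁴)

Therefore, the order from fastest to slowest is: D > C > B > A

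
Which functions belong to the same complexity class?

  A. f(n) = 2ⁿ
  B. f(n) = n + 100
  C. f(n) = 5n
B and C

Examining each function:
  A. 2ⁿ is O(2ⁿ)
  B. n + 100 is O(n)
  C. 5n is O(n)

Functions B and C both have the same complexity class.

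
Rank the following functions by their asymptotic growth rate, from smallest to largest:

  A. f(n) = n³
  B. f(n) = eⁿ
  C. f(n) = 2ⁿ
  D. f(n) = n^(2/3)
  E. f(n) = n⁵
D < A < E < C < B

Comparing growth rates:
D = n^(2/3) is O(n^(2/3))
A = n³ is O(n³)
E = n⁵ is O(n⁵)
C = 2ⁿ is O(2ⁿ)
B = eⁿ is O(eⁿ)

Therefore, the order from slowest to fastest is: D < A < E < C < B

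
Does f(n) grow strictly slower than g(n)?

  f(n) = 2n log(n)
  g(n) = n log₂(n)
False

f(n) = 2n log(n) is O(n log n), and g(n) = n log₂(n) is O(n log n).
Since they have the same growth rate, f(n) = o(g(n)) is false.
(f = o(g) requires f to grow strictly slower, not equal.)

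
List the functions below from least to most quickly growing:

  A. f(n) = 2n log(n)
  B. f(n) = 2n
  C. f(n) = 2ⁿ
B < A < C

Comparing growth rates:
B = 2n is O(n)
A = 2n log(n) is O(n log n)
C = 2ⁿ is O(2ⁿ)

Therefore, the order from slowest to fastest is: B < A < C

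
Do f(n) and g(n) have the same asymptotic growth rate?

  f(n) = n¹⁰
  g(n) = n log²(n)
False

f(n) = n¹⁰ is O(n¹⁰), and g(n) = n log²(n) is O(n log² n).
Since they have different growth rates, f(n) = Θ(g(n)) is false.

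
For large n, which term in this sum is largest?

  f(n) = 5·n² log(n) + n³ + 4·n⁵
4·n⁵

Looking at each term:
  - 5·n² log(n) is O(n² log n)
  - n³ is O(n³)
  - 4·n⁵ is O(n⁵)

The term 4·n⁵ (O(n⁵)) grows fastest and dominates all others.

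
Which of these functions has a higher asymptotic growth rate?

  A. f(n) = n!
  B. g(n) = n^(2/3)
A

f(n) = n! is O(n!), while g(n) = n^(2/3) is O(n^(2/3)).
Since O(n!) grows faster than O(n^(2/3)), f(n) dominates.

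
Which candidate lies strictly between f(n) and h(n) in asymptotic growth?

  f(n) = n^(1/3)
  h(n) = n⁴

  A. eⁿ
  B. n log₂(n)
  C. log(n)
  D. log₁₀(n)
B

We need g(n) with n^(1/3) = o(g(n)) and g(n) = o(n⁴), i.e. O(n^(1/3)) ≺ g ≺ O(n⁴).
Check each option:
  A. eⁿ — O(eⁿ) does not grow strictly slower than h(n)
  B. n log₂(n) — O(n log n) is strictly between O(n^(1/3)) and O(n⁴) ✓
  C. log(n) — O(log n) does not grow strictly faster than f(n)
  D. log₁₀(n) — O(log n) does not grow strictly faster than f(n)

Only option B (n log₂(n)) lies strictly between.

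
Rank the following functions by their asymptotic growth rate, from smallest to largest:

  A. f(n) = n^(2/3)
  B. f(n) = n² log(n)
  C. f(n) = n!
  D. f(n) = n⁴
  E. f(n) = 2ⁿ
A < B < D < E < C

Comparing growth rates:
A = n^(2/3) is O(n^(2/3))
B = n² log(n) is O(n² log n)
D = n⁴ is O(n⁴)
E = 2ⁿ is O(2ⁿ)
C = n! is O(n!)

Therefore, the order from slowest to fastest is: A < B < D < E < C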